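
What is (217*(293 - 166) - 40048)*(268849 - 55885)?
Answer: -2659707396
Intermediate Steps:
(217*(293 - 166) - 40048)*(268849 - 55885) = (217*127 - 40048)*212964 = (27559 - 40048)*212964 = -12489*212964 = -2659707396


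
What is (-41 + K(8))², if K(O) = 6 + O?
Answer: 729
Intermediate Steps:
(-41 + K(8))² = (-41 + (6 + 8))² = (-41 + 14)² = (-27)² = 729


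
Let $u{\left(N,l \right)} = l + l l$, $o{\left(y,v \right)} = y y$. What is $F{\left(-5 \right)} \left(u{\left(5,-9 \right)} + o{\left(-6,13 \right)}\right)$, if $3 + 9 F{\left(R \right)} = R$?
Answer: $-96$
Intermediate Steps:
$F{\left(R \right)} = - \frac{1}{3} + \frac{R}{9}$
$o{\left(y,v \right)} = y^{2}$
$u{\left(N,l \right)} = l + l^{2}$
$F{\left(-5 \right)} \left(u{\left(5,-9 \right)} + o{\left(-6,13 \right)}\right) = \left(- \frac{1}{3} + \frac{1}{9} \left(-5\right)\right) \left(- 9 \left(1 - 9\right) + \left(-6\right)^{2}\right) = \left(- \frac{1}{3} - \frac{5}{9}\right) \left(\left(-9\right) \left(-8\right) + 36\right) = - \frac{8 \left(72 + 36\right)}{9} = \left(- \frac{8}{9}\right) 108 = -96$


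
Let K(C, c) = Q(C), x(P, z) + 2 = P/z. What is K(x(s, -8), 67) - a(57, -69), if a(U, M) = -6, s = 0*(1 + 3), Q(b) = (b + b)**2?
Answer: 22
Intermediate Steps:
Q(b) = 4*b**2 (Q(b) = (2*b)**2 = 4*b**2)
s = 0 (s = 0*4 = 0)
x(P, z) = -2 + P/z
K(C, c) = 4*C**2
K(x(s, -8), 67) - a(57, -69) = 4*(-2 + 0/(-8))**2 - 1*(-6) = 4*(-2 + 0*(-1/8))**2 + 6 = 4*(-2 + 0)**2 + 6 = 4*(-2)**2 + 6 = 4*4 + 6 = 16 + 6 = 22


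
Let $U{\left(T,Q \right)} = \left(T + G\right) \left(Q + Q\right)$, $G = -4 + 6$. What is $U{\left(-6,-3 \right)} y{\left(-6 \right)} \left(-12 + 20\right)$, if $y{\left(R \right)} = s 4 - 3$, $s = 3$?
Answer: $1728$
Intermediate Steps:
$y{\left(R \right)} = 9$ ($y{\left(R \right)} = 3 \cdot 4 - 3 = 12 - 3 = 9$)
$G = 2$
$U{\left(T,Q \right)} = 2 Q \left(2 + T\right)$ ($U{\left(T,Q \right)} = \left(T + 2\right) \left(Q + Q\right) = \left(2 + T\right) 2 Q = 2 Q \left(2 + T\right)$)
$U{\left(-6,-3 \right)} y{\left(-6 \right)} \left(-12 + 20\right) = 2 \left(-3\right) \left(2 - 6\right) 9 \left(-12 + 20\right) = 2 \left(-3\right) \left(-4\right) 9 \cdot 8 = 24 \cdot 9 \cdot 8 = 216 \cdot 8 = 1728$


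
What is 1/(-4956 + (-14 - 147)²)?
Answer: 1/20965 ≈ 4.7699e-5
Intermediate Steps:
1/(-4956 + (-14 - 147)²) = 1/(-4956 + (-161)²) = 1/(-4956 + 25921) = 1/20965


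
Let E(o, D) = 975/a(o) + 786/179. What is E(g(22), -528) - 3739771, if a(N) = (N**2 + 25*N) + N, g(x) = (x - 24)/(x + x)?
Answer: -382322275433/102209 ≈ -3.7406e+6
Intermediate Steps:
g(x) = (-24 + x)/(2*x) (g(x) = (-24 + x)/((2*x)) = (-24 + x)*(1/(2*x)) = (-24 + x)/(2*x))
a(N) = N**2 + 26*N
E(o, D) = 786/179 + 975/(o*(26 + o)) (E(o, D) = 975/((o*(26 + o))) + 786/179 = 975*(1/(o*(26 + o))) + 786*(1/179) = 975/(o*(26 + o)) + 786/179 = 786/179 + 975/(o*(26 + o)))
E(g(22), -528) - 3739771 = 3*(58175 + 262*((1/2)*(-24 + 22)/22)*(26 + (1/2)*(-24 + 22)/22))/(179*(((1/2)*(-24 + 22)/22))*(26 + (1/2)*(-24 + 22)/22)) - 3739771 = 3*(58175 + 262*((1/2)*(1/22)*(-2))*(26 + (1/2)*(1/22)*(-2)))/(179*(((1/2)*(1/22)*(-2)))*(26 + (1/2)*(1/22)*(-2))) - 3739771 = 3*(58175 + 262*(-1/22)*(26 - 1/22))/(179*(-1/22)*(26 - 1/22)) - 3739771 = (3/179)*(-22)*(58175 + 262*(-1/22)*(571/22))/(571/22) - 3739771 = (3/179)*(-22)*(22/571)*(58175 - 74801/242) - 3739771 = (3/179)*(-22)*(22/571)*(14003549/242) - 3739771 = -84021294/102209 - 3739771 = -382322275433/102209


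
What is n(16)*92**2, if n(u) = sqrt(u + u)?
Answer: 33856*sqrt(2) ≈ 47880.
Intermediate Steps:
n(u) = sqrt(2)*sqrt(u) (n(u) = sqrt(2*u) = sqrt(2)*sqrt(u))
n(16)*92**2 = (sqrt(2)*sqrt(16))*92**2 = (sqrt(2)*4)*8464 = (4*sqrt(2))*8464 = 33856*sqrt(2)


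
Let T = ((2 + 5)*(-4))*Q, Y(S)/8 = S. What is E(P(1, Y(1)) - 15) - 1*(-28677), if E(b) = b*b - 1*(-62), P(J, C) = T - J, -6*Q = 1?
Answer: 259807/9 ≈ 28867.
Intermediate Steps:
Q = -⅙ (Q = -⅙*1 = -⅙ ≈ -0.16667)
Y(S) = 8*S
T = 14/3 (T = ((2 + 5)*(-4))*(-⅙) = (7*(-4))*(-⅙) = -28*(-⅙) = 14/3 ≈ 4.6667)
P(J, C) = 14/3 - J
E(b) = 62 + b² (E(b) = b² + 62 = 62 + b²)
E(P(1, Y(1)) - 15) - 1*(-28677) = (62 + ((14/3 - 1*1) - 15)²) - 1*(-28677) = (62 + ((14/3 - 1) - 15)²) + 28677 = (62 + (11/3 - 15)²) + 28677 = (62 + (-34/3)²) + 28677 = (62 + 1156/9) + 28677 = 1714/9 + 28677 = 259807/9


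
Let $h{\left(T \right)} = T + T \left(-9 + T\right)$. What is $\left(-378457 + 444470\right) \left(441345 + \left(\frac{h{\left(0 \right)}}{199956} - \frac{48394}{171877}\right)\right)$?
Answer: $\frac{5007548548366223}{171877} \approx 2.9134 \cdot 10^{10}$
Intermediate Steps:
$\left(-378457 + 444470\right) \left(441345 + \left(\frac{h{\left(0 \right)}}{199956} - \frac{48394}{171877}\right)\right) = \left(-378457 + 444470\right) \left(441345 - \left(\frac{48394}{171877} - \frac{0 \left(-8 + 0\right)}{199956}\right)\right) = 66013 \left(441345 - \left(\frac{48394}{171877} - 0 \left(-8\right) \frac{1}{199956}\right)\right) = 66013 \left(441345 + \left(0 \cdot \frac{1}{199956} - \frac{48394}{171877}\right)\right) = 66013 \left(441345 + \left(0 - \frac{48394}{171877}\right)\right) = 66013 \left(441345 - \frac{48394}{171877}\right) = 66013 \cdot \frac{75857006171}{171877} = \frac{5007548548366223}{171877}$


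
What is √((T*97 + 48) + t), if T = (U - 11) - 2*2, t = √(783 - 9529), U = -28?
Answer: √(-4123 + I*√8746) ≈ 0.7282 + 64.215*I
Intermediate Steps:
t = I*√8746 (t = √(-8746) = I*√8746 ≈ 93.52*I)
T = -43 (T = (-28 - 11) - 2*2 = -39 - 4 = -43)
√((T*97 + 48) + t) = √((-43*97 + 48) + I*√8746) = √((-4171 + 48) + I*√8746) = √(-4123 + I*√8746)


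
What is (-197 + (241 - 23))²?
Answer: 441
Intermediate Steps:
(-197 + (241 - 23))² = (-197 + 218)² = 21² = 441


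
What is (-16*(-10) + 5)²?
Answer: 27225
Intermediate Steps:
(-16*(-10) + 5)² = (160 + 5)² = 165² = 27225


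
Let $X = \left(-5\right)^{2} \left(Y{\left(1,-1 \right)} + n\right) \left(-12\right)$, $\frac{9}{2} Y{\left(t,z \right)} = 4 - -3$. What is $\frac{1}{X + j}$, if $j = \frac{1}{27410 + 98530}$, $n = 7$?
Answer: $- \frac{125940}{323245999} \approx -0.00038961$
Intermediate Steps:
$Y{\left(t,z \right)} = \frac{14}{9}$ ($Y{\left(t,z \right)} = \frac{2 \left(4 - -3\right)}{9} = \frac{2 \left(4 + 3\right)}{9} = \frac{2}{9} \cdot 7 = \frac{14}{9}$)
$j = \frac{1}{125940} \approx 7.9403 \cdot 10^{-6}$
$X = - \frac{7700}{3}$ ($X = \left(-5\right)^{2} \left(\frac{14}{9} + 7\right) \left(-12\right) = 25 \cdot \frac{77}{9} \left(-12\right) = \frac{1925}{9} \left(-12\right) = - \frac{7700}{3} \approx -2566.7$)
$\frac{1}{X + j} = \frac{1}{- \frac{7700}{3} + \frac{1}{125940}} = \frac{1}{- \frac{323245999}{125940}} = - \frac{125940}{323245999}$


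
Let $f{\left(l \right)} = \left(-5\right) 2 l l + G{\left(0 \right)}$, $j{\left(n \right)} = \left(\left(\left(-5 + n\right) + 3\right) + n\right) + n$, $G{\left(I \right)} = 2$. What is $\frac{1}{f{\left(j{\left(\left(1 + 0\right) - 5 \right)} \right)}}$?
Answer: $- \frac{1}{1958} \approx -0.00051073$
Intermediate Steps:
$j{\left(n \right)} = -2 + 3 n$ ($j{\left(n \right)} = \left(\left(-2 + n\right) + n\right) + n = \left(-2 + 2 n\right) + n = -2 + 3 n$)
$f{\left(l \right)} = 2 - 10 l^{2}$ ($f{\left(l \right)} = \left(-5\right) 2 l l + 2 = - 10 l l + 2 = - 10 l^{2} + 2 = 2 - 10 l^{2}$)
$\frac{1}{f{\left(j{\left(\left(1 + 0\right) - 5 \right)} \right)}} = \frac{1}{2 - 10 \left(-2 + 3 \left(\left(1 + 0\right) - 5\right)\right)^{2}} = \frac{1}{2 - 10 \left(-2 + 3 \left(1 - 5\right)\right)^{2}} = \frac{1}{2 - 10 \left(-2 + 3 \left(-4\right)\right)^{2}} = \frac{1}{2 - 10 \left(-2 - 12\right)^{2}} = \frac{1}{2 - 10 \left(-14\right)^{2}} = \frac{1}{2 - 1960} = \frac{1}{-1958} = - \frac{1}{1958}$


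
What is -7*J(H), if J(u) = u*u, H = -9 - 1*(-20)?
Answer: -847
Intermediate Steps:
H = 11 (H = -9 + 20 = 11)
J(u) = u²
-7*J(H) = -7*11² = -7*121 = -847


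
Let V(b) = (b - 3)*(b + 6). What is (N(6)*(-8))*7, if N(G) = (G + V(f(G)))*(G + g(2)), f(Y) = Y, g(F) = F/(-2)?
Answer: -11760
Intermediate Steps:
g(F) = -F/2 (g(F) = F*(-½) = -F/2)
V(b) = (-3 + b)*(6 + b)
N(G) = (-1 + G)*(-18 + G² + 4*G) (N(G) = (G + (-18 + G² + 3*G))*(G - ½*2) = (-18 + G² + 4*G)*(G - 1) = (-18 + G² + 4*G)*(-1 + G) = (-1 + G)*(-18 + G² + 4*G))
(N(6)*(-8))*7 = ((18 + 6³ - 22*6 + 3*6²)*(-8))*7 = ((18 + 216 - 132 + 3*36)*(-8))*7 = ((18 + 216 - 132 + 108)*(-8))*7 = (210*(-8))*7 = -1680*7 = -11760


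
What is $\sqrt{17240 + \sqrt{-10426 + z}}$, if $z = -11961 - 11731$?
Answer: $\sqrt{17240 + i \sqrt{34118}} \approx 131.3 + 0.7034 i$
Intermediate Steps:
$z = -23692$ ($z = -11961 - 11731 = -23692$)
$\sqrt{17240 + \sqrt{-10426 + z}} = \sqrt{17240 + \sqrt{-10426 - 23692}} = \sqrt{17240 + \sqrt{-34118}} = \sqrt{17240 + i \sqrt{34118}}$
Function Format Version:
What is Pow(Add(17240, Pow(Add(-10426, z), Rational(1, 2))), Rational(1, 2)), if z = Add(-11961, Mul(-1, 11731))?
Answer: Pow(Add(17240, Mul(I, Pow(34118, Rational(1, 2)))), Rational(1, 2)) ≈ Add(131.30, Mul(0.7034, I))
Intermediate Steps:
z = -23692 (z = Add(-11961, -11731) = -23692)
Pow(Add(17240, Pow(Add(-10426, z), Rational(1, 2))), Rational(1, 2)) = Pow(Add(17240, Pow(Add(-10426, -23692), Rational(1, 2))), Rational(1, 2)) = Pow(Add(17240, Pow(-34118, Rational(1, 2))), Rational(1, 2)) = Pow(Add(17240, Mul(I, Pow(34118, Rational(1, 2)))), Rational(1, 2))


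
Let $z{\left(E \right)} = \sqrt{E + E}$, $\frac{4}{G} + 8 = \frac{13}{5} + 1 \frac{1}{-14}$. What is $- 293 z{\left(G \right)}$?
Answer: $- \frac{1172 i \sqrt{13405}}{383} \approx - 354.29 i$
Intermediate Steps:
$G = - \frac{280}{383}$ ($G = \frac{4}{-8 + \left(\frac{13}{5} + 1 \frac{1}{-14}\right)} = \frac{4}{-8 + \left(13 \cdot \frac{1}{5} + 1 \left(- \frac{1}{14}\right)\right)} = \frac{4}{-8 + \left(\frac{13}{5} - \frac{1}{14}\right)} = \frac{4}{-8 + \frac{177}{70}} = \frac{4}{- \frac{383}{70}} = 4 \left(- \frac{70}{383}\right) = - \frac{280}{383} \approx -0.73107$)
$z{\left(E \right)} = \sqrt{2} \sqrt{E}$ ($z{\left(E \right)} = \sqrt{2 E} = \sqrt{2} \sqrt{E}$)
$- 293 z{\left(G \right)} = - 293 \sqrt{2} \sqrt{- \frac{280}{383}} = - 293 \sqrt{2} \frac{2 i \sqrt{26810}}{383} = - 293 \frac{4 i \sqrt{13405}}{383} = - \frac{1172 i \sqrt{13405}}{383}$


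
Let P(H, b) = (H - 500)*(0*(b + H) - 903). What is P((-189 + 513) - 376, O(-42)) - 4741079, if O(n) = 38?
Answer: -4242623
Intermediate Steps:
P(H, b) = 451500 - 903*H (P(H, b) = (-500 + H)*(0*(H + b) - 903) = (-500 + H)*(0 - 903) = (-500 + H)*(-903) = 451500 - 903*H)
P((-189 + 513) - 376, O(-42)) - 4741079 = (451500 - 903*((-189 + 513) - 376)) - 4741079 = (451500 - 903*(324 - 376)) - 4741079 = (451500 - 903*(-52)) - 4741079 = (451500 + 46956) - 4741079 = 498456 - 4741079 = -4242623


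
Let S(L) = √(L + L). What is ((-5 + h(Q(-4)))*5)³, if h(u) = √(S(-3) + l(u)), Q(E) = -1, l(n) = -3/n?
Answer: -125*(5 - √(3 + I*√6))³ ≈ -3378.0 + 2416.4*I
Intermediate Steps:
S(L) = √2*√L (S(L) = √(2*L) = √2*√L)
h(u) = √(-3/u + I*√6) (h(u) = √(√2*√(-3) - 3/u) = √(√2*(I*√3) - 3/u) = √(I*√6 - 3/u) = √(-3/u + I*√6))
((-5 + h(Q(-4)))*5)³ = ((-5 + √(-3/(-1) + I*√6))*5)³ = ((-5 + √(-3*(-1) + I*√6))*5)³ = ((-5 + √(3 + I*√6))*5)³ = (-25 + 5*√(3 + I*√6))³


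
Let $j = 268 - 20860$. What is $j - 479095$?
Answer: $-499687$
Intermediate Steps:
$j = -20592$ ($j = 268 - 20860 = -20592$)
$j - 479095 = -20592 - 479095 = -499687$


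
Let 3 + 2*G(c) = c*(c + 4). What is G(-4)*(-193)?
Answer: 579/2 ≈ 289.50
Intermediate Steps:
G(c) = -3/2 + c*(4 + c)/2 (G(c) = -3/2 + (c*(c + 4))/2 = -3/2 + (c*(4 + c))/2 = -3/2 + c*(4 + c)/2)
G(-4)*(-193) = (-3/2 + (1/2)*(-4)**2 + 2*(-4))*(-193) = (-3/2 + (1/2)*16 - 8)*(-193) = (-3/2 + 8 - 8)*(-193) = -3/2*(-193) = 579/2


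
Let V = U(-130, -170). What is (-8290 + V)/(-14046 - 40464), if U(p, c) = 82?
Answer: 1368/9085 ≈ 0.15058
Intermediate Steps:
V = 82
(-8290 + V)/(-14046 - 40464) = (-8290 + 82)/(-14046 - 40464) = -8208/(-54510) = -8208*(-1/54510) = 1368/9085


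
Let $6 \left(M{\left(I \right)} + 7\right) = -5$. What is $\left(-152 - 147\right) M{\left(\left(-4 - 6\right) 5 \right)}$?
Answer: $\frac{14053}{6} \approx 2342.2$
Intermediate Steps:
$M{\left(I \right)} = - \frac{47}{6}$ ($M{\left(I \right)} = -7 + \frac{1}{6} \left(-5\right) = -7 - \frac{5}{6} = - \frac{47}{6}$)
$\left(-152 - 147\right) M{\left(\left(-4 - 6\right) 5 \right)} = \left(-152 - 147\right) \left(- \frac{47}{6}\right) = \left(-299\right) \left(- \frac{47}{6}\right) = \frac{14053}{6}$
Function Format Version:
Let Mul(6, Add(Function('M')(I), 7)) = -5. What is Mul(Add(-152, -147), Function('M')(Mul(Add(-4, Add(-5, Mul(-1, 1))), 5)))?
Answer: Rational(14053, 6) ≈ 2342.2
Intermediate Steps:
Function('M')(I) = Rational(-47, 6) (Function('M')(I) = Add(-7, Mul(Rational(1, 6), -5)) = Add(-7, Rational(-5, 6)) = Rational(-47, 6))
Mul(Add(-152, -147), Function('M')(Mul(Add(-4, Add(-5, Mul(-1, 1))), 5))) = Mul(Add(-152, -147), Rational(-47, 6)) = Mul(-299, Rational(-47, 6)) = Rational(14053, 6)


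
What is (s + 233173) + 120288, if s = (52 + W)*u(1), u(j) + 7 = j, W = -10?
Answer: 353209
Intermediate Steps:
u(j) = -7 + j
s = -252 (s = (52 - 10)*(-7 + 1) = 42*(-6) = -252)
(s + 233173) + 120288 = (-252 + 233173) + 120288 = 232921 + 120288 = 353209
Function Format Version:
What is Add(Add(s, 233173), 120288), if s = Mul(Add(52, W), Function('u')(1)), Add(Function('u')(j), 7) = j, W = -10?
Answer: 353209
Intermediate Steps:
Function('u')(j) = Add(-7, j)
s = -252 (s = Mul(Add(52, -10), Add(-7, 1)) = Mul(42, -6) = -252)
Add(Add(s, 233173), 120288) = Add(Add(-252, 233173), 120288) = Add(232921, 120288) = 353209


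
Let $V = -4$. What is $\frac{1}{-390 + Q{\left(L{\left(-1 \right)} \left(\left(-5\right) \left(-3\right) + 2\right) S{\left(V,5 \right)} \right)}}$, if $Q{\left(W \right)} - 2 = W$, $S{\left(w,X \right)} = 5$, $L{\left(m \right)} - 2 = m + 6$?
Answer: $\frac{1}{207} \approx 0.0048309$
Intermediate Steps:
$L{\left(m \right)} = 8 + m$ ($L{\left(m \right)} = 2 + \left(m + 6\right) = 2 + \left(6 + m\right) = 8 + m$)
$Q{\left(W \right)} = 2 + W$
$\frac{1}{-390 + Q{\left(L{\left(-1 \right)} \left(\left(-5\right) \left(-3\right) + 2\right) S{\left(V,5 \right)} \right)}} = \frac{1}{-390 + \left(2 + \left(8 - 1\right) \left(\left(-5\right) \left(-3\right) + 2\right) 5\right)} = \frac{1}{-390 + \left(2 + 7 \left(15 + 2\right) 5\right)} = \frac{1}{-390 + \left(2 + 7 \cdot 17 \cdot 5\right)} = \frac{1}{-390 + \left(2 + 119 \cdot 5\right)} = \frac{1}{-390 + \left(2 + 595\right)} = \frac{1}{-390 + 597} = \frac{1}{207}$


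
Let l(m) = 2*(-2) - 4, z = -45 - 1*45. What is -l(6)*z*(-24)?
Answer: 17280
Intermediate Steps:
z = -90 (z = -45 - 45 = -90)
l(m) = -8 (l(m) = -4 - 4 = -8)
-l(6)*z*(-24) = -(-8*(-90))*(-24) = -720*(-24) = -1*(-17280) = 17280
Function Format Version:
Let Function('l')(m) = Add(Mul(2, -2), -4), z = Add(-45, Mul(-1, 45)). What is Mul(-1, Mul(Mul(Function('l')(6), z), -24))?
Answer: 17280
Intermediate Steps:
z = -90 (z = Add(-45, -45) = -90)
Function('l')(m) = -8 (Function('l')(m) = Add(-4, -4) = -8)
Mul(-1, Mul(Mul(Function('l')(6), z), -24)) = Mul(-1, Mul(Mul(-8, -90), -24)) = Mul(-1, Mul(720, -24)) = Mul(-1, -17280) = 17280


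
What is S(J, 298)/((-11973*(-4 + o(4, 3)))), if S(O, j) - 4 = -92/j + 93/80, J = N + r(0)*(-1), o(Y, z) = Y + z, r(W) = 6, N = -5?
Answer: -57857/428154480 ≈ -0.00013513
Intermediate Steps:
J = -11 (J = -5 + 6*(-1) = -5 - 6 = -11)
S(O, j) = 413/80 - 92/j (S(O, j) = 4 + (-92/j + 93/80) = 4 + (93/80 - 92/j) = 413/80 - 92/j)
S(J, 298)/((-11973*(-4 + o(4, 3)))) = (413/80 - 92/298)/((-11973*(-4 + (4 + 3)))) = (413/80 - 92*1/298)/((-11973*(-4 + 7))) = (413/80 - 46/149)/((-11973*3)) = (57857/11920)/(-35919) = (57857/11920)*(-1/35919) = -57857/428154480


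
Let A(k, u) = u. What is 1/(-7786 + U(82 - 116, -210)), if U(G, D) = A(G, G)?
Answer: -1/7820 ≈ -0.00012788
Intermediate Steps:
U(G, D) = G
1/(-7786 + U(82 - 116, -210)) = 1/(-7786 + (82 - 116)) = 1/(-7786 - 34) = 1/(-7820) = -1/7820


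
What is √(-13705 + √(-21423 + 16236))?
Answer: √(-13705 + I*√5187) ≈ 0.3076 + 117.07*I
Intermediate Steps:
√(-13705 + √(-21423 + 16236)) = √(-13705 + √(-5187)) = √(-13705 + I*√5187)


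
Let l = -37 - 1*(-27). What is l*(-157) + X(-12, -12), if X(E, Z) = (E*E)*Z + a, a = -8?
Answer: -166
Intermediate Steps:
l = -10 (l = -37 + 27 = -10)
X(E, Z) = -8 + Z*E² (X(E, Z) = (E*E)*Z - 8 = E²*Z - 8 = Z*E² - 8 = -8 + Z*E²)
l*(-157) + X(-12, -12) = -10*(-157) + (-8 - 12*(-12)²) = 1570 + (-8 - 12*144) = 1570 + (-8 - 1728) = 1570 - 1736 = -166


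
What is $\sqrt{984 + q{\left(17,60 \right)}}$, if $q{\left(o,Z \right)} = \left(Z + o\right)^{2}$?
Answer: $\sqrt{6913} \approx 83.144$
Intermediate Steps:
$\sqrt{984 + q{\left(17,60 \right)}} = \sqrt{984 + \left(60 + 17\right)^{2}} = \sqrt{984 + 77^{2}} = \sqrt{984 + 5929} = \sqrt{6913}$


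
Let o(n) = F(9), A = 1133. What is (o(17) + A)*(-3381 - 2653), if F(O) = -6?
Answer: -6800318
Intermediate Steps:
o(n) = -6
(o(17) + A)*(-3381 - 2653) = (-6 + 1133)*(-3381 - 2653) = 1127*(-6034) = -6800318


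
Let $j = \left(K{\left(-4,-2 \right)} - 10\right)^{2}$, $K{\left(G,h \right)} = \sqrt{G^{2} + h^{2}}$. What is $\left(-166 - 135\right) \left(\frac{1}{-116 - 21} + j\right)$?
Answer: $- \frac{4948139}{137} + 12040 \sqrt{5} \approx -9195.5$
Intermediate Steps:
$j = \left(-10 + 2 \sqrt{5}\right)^{2}$ ($j = \left(\sqrt{\left(-4\right)^{2} + \left(-2\right)^{2}} - 10\right)^{2} = \left(\sqrt{16 + 4} - 10\right)^{2} = \left(\sqrt{20} - 10\right)^{2} = \left(2 \sqrt{5} - 10\right)^{2} = \left(-10 + 2 \sqrt{5}\right)^{2} \approx 30.557$)
$\left(-166 - 135\right) \left(\frac{1}{-116 - 21} + j\right) = \left(-166 - 135\right) \left(\frac{1}{-116 - 21} + \left(120 - 40 \sqrt{5}\right)\right) = - 301 \left(\frac{1}{-137} + \left(120 - 40 \sqrt{5}\right)\right) = - 301 \left(- \frac{1}{137} + \left(120 - 40 \sqrt{5}\right)\right) = - 301 \left(\frac{16439}{137} - 40 \sqrt{5}\right) = - \frac{4948139}{137} + 12040 \sqrt{5}$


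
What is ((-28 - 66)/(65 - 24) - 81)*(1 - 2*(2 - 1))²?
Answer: -3415/41 ≈ -83.293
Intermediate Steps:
((-28 - 66)/(65 - 24) - 81)*(1 - 2*(2 - 1))² = (-94/41 - 81)*(1 - 2*1)² = (-94*1/41 - 81)*(1 - 2)² = (-94/41 - 81)*(-1)² = -3415/41*1 = -3415/41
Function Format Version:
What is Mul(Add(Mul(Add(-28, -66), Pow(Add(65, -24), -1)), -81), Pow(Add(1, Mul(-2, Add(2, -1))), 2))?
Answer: Rational(-3415, 41) ≈ -83.293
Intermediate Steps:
Mul(Add(Mul(Add(-28, -66), Pow(Add(65, -24), -1)), -81), Pow(Add(1, Mul(-2, Add(2, -1))), 2)) = Mul(Add(Mul(-94, Pow(41, -1)), -81), Pow(Add(1, Mul(-2, 1)), 2)) = Mul(Add(Mul(-94, Rational(1, 41)), -81), Pow(Add(1, -2), 2)) = Mul(Add(Rational(-94, 41), -81), Pow(-1, 2)) = Mul(Rational(-3415, 41), 1) = Rational(-3415, 41)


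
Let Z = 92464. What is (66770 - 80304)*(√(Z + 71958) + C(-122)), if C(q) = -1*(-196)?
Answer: -2652664 - 13534*√164422 ≈ -8.1406e+6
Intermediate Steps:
C(q) = 196
(66770 - 80304)*(√(Z + 71958) + C(-122)) = (66770 - 80304)*(√(92464 + 71958) + 196) = -13534*(√164422 + 196) = -13534*(196 + √164422) = -2652664 - 13534*√164422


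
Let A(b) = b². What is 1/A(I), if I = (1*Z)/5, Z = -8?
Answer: 25/64 ≈ 0.39063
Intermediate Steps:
I = -8/5 (I = (1*(-8))/5 = -8*⅕ = -8/5 ≈ -1.6000)
1/A(I) = 1/((-8/5)²) = 1/(64/25) = 25/64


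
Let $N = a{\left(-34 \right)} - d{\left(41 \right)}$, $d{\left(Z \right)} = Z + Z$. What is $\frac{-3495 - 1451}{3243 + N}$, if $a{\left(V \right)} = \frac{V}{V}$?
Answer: $- \frac{2473}{1581} \approx -1.5642$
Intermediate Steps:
$a{\left(V \right)} = 1$
$d{\left(Z \right)} = 2 Z$
$N = -81$ ($N = 1 - 2 \cdot 41 = 1 - 82 = -81$)
$\frac{-3495 - 1451}{3243 + N} = \frac{-3495 - 1451}{3243 - 81} = - \frac{4946}{3162} = \left(-4946\right) \frac{1}{3162} = - \frac{2473}{1581}$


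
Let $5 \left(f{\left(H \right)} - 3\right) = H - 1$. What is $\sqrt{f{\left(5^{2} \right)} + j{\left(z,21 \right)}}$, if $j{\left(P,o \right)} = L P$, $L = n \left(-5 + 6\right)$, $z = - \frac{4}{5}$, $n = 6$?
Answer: $\sqrt{3} \approx 1.732$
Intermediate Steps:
$f{\left(H \right)} = \frac{14}{5} + \frac{H}{5}$ ($f{\left(H \right)} = 3 + \frac{H - 1}{5} = 3 + \frac{-1 + H}{5} = 3 + \left(- \frac{1}{5} + \frac{H}{5}\right) = \frac{14}{5} + \frac{H}{5}$)
$z = - \frac{4}{5}$ ($z = \left(-4\right) \frac{1}{5} = - \frac{4}{5} \approx -0.8$)
$L = 6$ ($L = 6 \left(-5 + 6\right) = 6 \cdot 1 = 6$)
$j{\left(P,o \right)} = 6 P$
$\sqrt{f{\left(5^{2} \right)} + j{\left(z,21 \right)}} = \sqrt{\left(\frac{14}{5} + \frac{5^{2}}{5}\right) + 6 \left(- \frac{4}{5}\right)} = \sqrt{\left(\frac{14}{5} + \frac{1}{5} \cdot 25\right) - \frac{24}{5}} = \sqrt{\left(\frac{14}{5} + 5\right) - \frac{24}{5}} = \sqrt{\frac{39}{5} - \frac{24}{5}} = \sqrt{3}$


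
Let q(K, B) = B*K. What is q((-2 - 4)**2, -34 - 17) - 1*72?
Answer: -1908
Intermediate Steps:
q((-2 - 4)**2, -34 - 17) - 1*72 = (-34 - 17)*(-2 - 4)**2 - 1*72 = -51*(-6)**2 - 72 = -51*36 - 72 = -1836 - 72 = -1908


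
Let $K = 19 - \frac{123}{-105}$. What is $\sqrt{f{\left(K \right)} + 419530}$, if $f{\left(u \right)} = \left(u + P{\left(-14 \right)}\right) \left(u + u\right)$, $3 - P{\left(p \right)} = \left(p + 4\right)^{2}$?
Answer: $\frac{\sqrt{510127382}}{35} \approx 645.31$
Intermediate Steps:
$P{\left(p \right)} = 3 - \left(4 + p\right)^{2}$ ($P{\left(p \right)} = 3 - \left(p + 4\right)^{2} = 3 - \left(4 + p\right)^{2}$)
$K = \frac{706}{35}$ ($K = 19 - 123 \left(- \frac{1}{105}\right) = 19 - - \frac{41}{35} = 19 + \frac{41}{35} = \frac{706}{35} \approx 20.171$)
$f{\left(u \right)} = 2 u \left(-97 + u\right)$ ($f{\left(u \right)} = \left(u + \left(3 - \left(4 - 14\right)^{2}\right)\right) \left(u + u\right) = \left(u + \left(3 - \left(-10\right)^{2}\right)\right) 2 u = \left(u + \left(3 - 100\right)\right) 2 u = \left(u - 97\right) 2 u = \left(-97 + u\right) 2 u = 2 u \left(-97 + u\right)$)
$\sqrt{f{\left(K \right)} + 419530} = \sqrt{2 \cdot \frac{706}{35} \left(-97 + \frac{706}{35}\right) + 419530} = \sqrt{2 \cdot \frac{706}{35} \left(- \frac{2689}{35}\right) + 419530} = \sqrt{- \frac{3796868}{1225} + 419530} = \sqrt{\frac{510127382}{1225}} = \frac{\sqrt{510127382}}{35}$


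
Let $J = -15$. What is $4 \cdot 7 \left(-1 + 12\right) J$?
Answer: $-4620$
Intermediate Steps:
$4 \cdot 7 \left(-1 + 12\right) J = 4 \cdot 7 \left(-1 + 12\right) \left(-15\right) = 28 \cdot 11 \left(-15\right) = 308 \left(-15\right) = -4620$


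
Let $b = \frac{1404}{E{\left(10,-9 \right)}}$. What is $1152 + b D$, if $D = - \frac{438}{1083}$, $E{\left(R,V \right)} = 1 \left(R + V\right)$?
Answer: $\frac{210888}{361} \approx 584.18$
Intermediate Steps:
$E{\left(R,V \right)} = R + V$
$D = - \frac{146}{361}$ ($D = \left(-438\right) \frac{1}{1083} = - \frac{146}{361} \approx -0.40443$)
$b = 1404$ ($b = \frac{1404}{10 - 9} = \frac{1404}{1} = 1404 \cdot 1 = 1404$)
$1152 + b D = 1152 + 1404 \left(- \frac{146}{361}\right) = 1152 - \frac{204984}{361} = \frac{210888}{361}$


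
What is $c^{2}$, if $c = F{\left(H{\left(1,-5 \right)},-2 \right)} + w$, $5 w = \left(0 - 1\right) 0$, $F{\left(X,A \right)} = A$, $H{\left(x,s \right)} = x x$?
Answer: $4$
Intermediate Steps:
$H{\left(x,s \right)} = x^{2}$
$w = 0$ ($w = \frac{\left(0 - 1\right) 0}{5} = \frac{\left(-1\right) 0}{5} = \frac{1}{5} \cdot 0 = 0$)
$c = -2$ ($c = -2 + 0 = -2$)
$c^{2} = \left(-2\right)^{2} = 4$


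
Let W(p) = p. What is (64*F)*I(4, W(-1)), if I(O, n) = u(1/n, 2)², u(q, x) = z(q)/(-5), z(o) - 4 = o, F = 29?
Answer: 16704/25 ≈ 668.16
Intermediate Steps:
z(o) = 4 + o
u(q, x) = -⅘ - q/5 (u(q, x) = (4 + q)/(-5) = (4 + q)*(-⅕) = -⅘ - q/5)
I(O, n) = (-⅘ - 1/(5*n))²
(64*F)*I(4, W(-1)) = (64*29)*((1/25)*(1 + 4*(-1))²/(-1)²) = 1856*((1/25)*1*(1 - 4)²) = 1856*((1/25)*1*(-3)²) = 1856*((1/25)*1*9) = 1856*(9/25) = 16704/25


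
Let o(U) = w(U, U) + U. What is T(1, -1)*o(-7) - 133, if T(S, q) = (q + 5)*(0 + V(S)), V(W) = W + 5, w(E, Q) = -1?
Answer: -325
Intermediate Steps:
V(W) = 5 + W
o(U) = -1 + U
T(S, q) = (5 + S)*(5 + q) (T(S, q) = (q + 5)*(0 + (5 + S)) = (5 + q)*(5 + S) = (5 + S)*(5 + q))
T(1, -1)*o(-7) - 133 = ((5 + 1)*(5 - 1))*(-1 - 7) - 133 = (6*4)*(-8) - 133 = 24*(-8) - 133 = -192 - 133 = -325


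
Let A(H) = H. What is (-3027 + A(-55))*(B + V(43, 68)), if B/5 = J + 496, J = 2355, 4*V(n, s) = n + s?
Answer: -88038871/2 ≈ -4.4019e+7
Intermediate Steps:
V(n, s) = n/4 + s/4 (V(n, s) = (n + s)/4 = n/4 + s/4)
B = 14255 (B = 5*(2355 + 496) = 5*2851 = 14255)
(-3027 + A(-55))*(B + V(43, 68)) = (-3027 - 55)*(14255 + ((¼)*43 + (¼)*68)) = -3082*(14255 + (43/4 + 17)) = -3082*(14255 + 111/4) = -3082*57131/4 = -88038871/2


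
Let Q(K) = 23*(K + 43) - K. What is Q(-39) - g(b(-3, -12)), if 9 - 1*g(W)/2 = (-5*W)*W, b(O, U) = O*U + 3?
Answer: -15097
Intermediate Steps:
b(O, U) = 3 + O*U
g(W) = 18 + 10*W**2 (g(W) = 18 - 2*(-5*W)*W = 18 - (-10)*W**2 = 18 + 10*W**2)
Q(K) = 989 + 22*K (Q(K) = 23*(43 + K) - K = (989 + 23*K) - K = 989 + 22*K)
Q(-39) - g(b(-3, -12)) = (989 + 22*(-39)) - (18 + 10*(3 - 3*(-12))**2) = (989 - 858) - (18 + 10*(3 + 36)**2) = 131 - (18 + 10*39**2) = 131 - (18 + 10*1521) = 131 - (18 + 15210) = 131 - 1*15228 = 131 - 15228 = -15097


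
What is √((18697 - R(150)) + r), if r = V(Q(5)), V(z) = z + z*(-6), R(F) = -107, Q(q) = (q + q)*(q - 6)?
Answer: √18854 ≈ 137.31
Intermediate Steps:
Q(q) = 2*q*(-6 + q) (Q(q) = (2*q)*(-6 + q) = 2*q*(-6 + q))
V(z) = -5*z (V(z) = z - 6*z = -5*z)
r = 50 (r = -10*5*(-6 + 5) = -10*5*(-1) = -5*(-10) = 50)
√((18697 - R(150)) + r) = √((18697 - 1*(-107)) + 50) = √((18697 + 107) + 50) = √(18804 + 50) = √18854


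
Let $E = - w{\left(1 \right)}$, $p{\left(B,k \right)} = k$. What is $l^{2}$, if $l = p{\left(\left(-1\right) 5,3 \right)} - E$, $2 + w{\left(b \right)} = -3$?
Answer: $4$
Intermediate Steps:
$w{\left(b \right)} = -5$ ($w{\left(b \right)} = -2 - 3 = -5$)
$E = 5$ ($E = \left(-1\right) \left(-5\right) = 5$)
$l = -2$ ($l = 3 - 5 = -2$)
$l^{2} = \left(-2\right)^{2} = 4$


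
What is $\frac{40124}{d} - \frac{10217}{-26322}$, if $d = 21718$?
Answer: $\frac{639018367}{285830598} \approx 2.2357$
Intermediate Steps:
$\frac{40124}{d} - \frac{10217}{-26322} = \frac{40124}{21718} - \frac{10217}{-26322} = 40124 \cdot \frac{1}{21718} - - \frac{10217}{26322} = \frac{20062}{10859} + \frac{10217}{26322} = \frac{639018367}{285830598}$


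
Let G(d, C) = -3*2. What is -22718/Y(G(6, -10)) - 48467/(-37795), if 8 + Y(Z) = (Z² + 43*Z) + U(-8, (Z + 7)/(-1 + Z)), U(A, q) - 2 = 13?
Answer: 173809443/1625185 ≈ 106.95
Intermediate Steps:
U(A, q) = 15 (U(A, q) = 2 + 13 = 15)
G(d, C) = -6
Y(Z) = 7 + Z² + 43*Z (Y(Z) = -8 + ((Z² + 43*Z) + 15) = -8 + (15 + Z² + 43*Z) = 7 + Z² + 43*Z)
-22718/Y(G(6, -10)) - 48467/(-37795) = -22718/(7 + (-6)² + 43*(-6)) - 48467/(-37795) = -22718/(7 + 36 - 258) - 48467*(-1/37795) = -22718/(-215) + 48467/37795 = -22718*(-1/215) + 48467/37795 = 22718/215 + 48467/37795 = 173809443/1625185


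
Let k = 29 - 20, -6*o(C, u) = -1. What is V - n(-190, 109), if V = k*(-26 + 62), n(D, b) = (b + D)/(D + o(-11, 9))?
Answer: 368550/1139 ≈ 323.57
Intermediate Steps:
o(C, u) = 1/6 (o(C, u) = -1/6*(-1) = 1/6)
k = 9
n(D, b) = (D + b)/(1/6 + D) (n(D, b) = (b + D)/(D + 1/6) = (D + b)/(1/6 + D))
V = 324 (V = 9*(-26 + 62) = 9*36 = 324)
V - n(-190, 109) = 324 - 6*(-190 + 109)/(1 + 6*(-190)) = 324 - 6*(-81)/(1 - 1140) = 324 - 6*(-81)/(-1139) = 324 - 6*(-1)*(-81)/1139 = 324 - 1*486/1139 = 324 - 486/1139 = 368550/1139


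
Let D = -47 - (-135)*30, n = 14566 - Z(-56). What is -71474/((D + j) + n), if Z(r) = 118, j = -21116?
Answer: 5498/205 ≈ 26.820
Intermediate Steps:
n = 14448 (n = 14566 - 1*118 = 14566 - 118 = 14448)
D = 4003 (D = -47 - 1*(-4050) = -47 + 4050 = 4003)
-71474/((D + j) + n) = -71474/((4003 - 21116) + 14448) = -71474/(-17113 + 14448) = -71474/(-2665) = -71474*(-1/2665) = 5498/205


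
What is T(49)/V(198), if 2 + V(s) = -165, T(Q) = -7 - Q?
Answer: 56/167 ≈ 0.33533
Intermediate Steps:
V(s) = -167 (V(s) = -2 - 165 = -167)
T(49)/V(198) = (-7 - 1*49)/(-167) = (-7 - 49)*(-1/167) = -56*(-1/167) = 56/167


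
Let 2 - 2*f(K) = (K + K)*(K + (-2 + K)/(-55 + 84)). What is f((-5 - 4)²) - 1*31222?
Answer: -1102077/29 ≈ -38003.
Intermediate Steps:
f(K) = 1 - K*(-2/29 + 30*K/29) (f(K) = 1 - (K + K)*(K + (-2 + K)/(-55 + 84))/2 = 1 - 2*K*(K + (-2 + K)/29)/2 = 1 - 2*K*(K + (-2 + K)*(1/29))/2 = 1 - 2*K*(K + (-2/29 + K/29))/2 = 1 - 2*K*(-2/29 + 30*K/29)/2 = 1 - K*(-2/29 + 30*K/29))
f((-5 - 4)²) - 1*31222 = (1 - 30*(-5 - 4)⁴/29 + 2*(-5 - 4)²/29) - 1*31222 = (1 - 30*((-9)²)²/29 + (2/29)*(-9)²) - 31222 = (1 - 30/29*81² + (2/29)*81) - 31222 = (1 - 30/29*6561 + 162/29) - 31222 = (1 - 196830/29 + 162/29) - 31222 = -196639/29 - 31222 = -1102077/29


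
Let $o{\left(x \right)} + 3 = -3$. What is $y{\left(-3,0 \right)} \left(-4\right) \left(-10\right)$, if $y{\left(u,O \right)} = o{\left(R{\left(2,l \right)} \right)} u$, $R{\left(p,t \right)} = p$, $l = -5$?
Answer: $720$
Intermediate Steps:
$o{\left(x \right)} = -6$ ($o{\left(x \right)} = -3 - 3 = -6$)
$y{\left(u,O \right)} = - 6 u$
$y{\left(-3,0 \right)} \left(-4\right) \left(-10\right) = \left(-6\right) \left(-3\right) \left(-4\right) \left(-10\right) = 18 \left(-4\right) \left(-10\right) = \left(-72\right) \left(-10\right) = 720$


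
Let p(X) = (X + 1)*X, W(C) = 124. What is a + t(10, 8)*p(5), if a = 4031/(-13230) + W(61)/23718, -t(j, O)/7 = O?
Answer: -87876620323/52298190 ≈ -1680.3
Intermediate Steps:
t(j, O) = -7*O
p(X) = X*(1 + X) (p(X) = (1 + X)*X = X*(1 + X))
a = -15661123/52298190 (a = 4031/(-13230) + 124/23718 = 4031*(-1/13230) + 124*(1/23718) = -4031/13230 + 62/11859 = -15661123/52298190 ≈ -0.29946)
a + t(10, 8)*p(5) = -15661123/52298190 + (-7*8)*(5*(1 + 5)) = -15661123/52298190 - 280*6 = -15661123/52298190 - 56*30 = -15661123/52298190 - 1680 = -87876620323/52298190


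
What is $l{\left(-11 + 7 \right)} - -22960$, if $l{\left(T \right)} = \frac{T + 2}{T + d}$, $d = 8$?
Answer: $\frac{45919}{2} \approx 22960.0$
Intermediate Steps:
$l{\left(T \right)} = \frac{2 + T}{8 + T}$ ($l{\left(T \right)} = \frac{T + 2}{T + 8} = \frac{2 + T}{8 + T}$)
$l{\left(-11 + 7 \right)} - -22960 = \frac{2 + \left(-11 + 7\right)}{8 + \left(-11 + 7\right)} - -22960 = \frac{2 - 4}{8 - 4} + 22960 = \frac{1}{4} \left(-2\right) + 22960 = - \frac{1}{2} + 22960 = \frac{45919}{2}$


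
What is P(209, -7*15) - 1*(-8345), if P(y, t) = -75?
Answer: 8270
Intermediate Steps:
P(209, -7*15) - 1*(-8345) = -75 - 1*(-8345) = -75 + 8345 = 8270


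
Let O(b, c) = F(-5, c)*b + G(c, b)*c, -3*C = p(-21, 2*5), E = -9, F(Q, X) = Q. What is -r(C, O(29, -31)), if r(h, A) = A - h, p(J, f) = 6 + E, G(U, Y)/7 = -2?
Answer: -288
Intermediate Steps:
G(U, Y) = -14 (G(U, Y) = 7*(-2) = -14)
p(J, f) = -3 (p(J, f) = 6 - 9 = -3)
C = 1 (C = -⅓*(-3) = 1)
O(b, c) = -14*c - 5*b (O(b, c) = -5*b - 14*c = -14*c - 5*b)
-r(C, O(29, -31)) = -((-14*(-31) - 5*29) - 1*1) = -((434 - 145) - 1) = -(289 - 1) = -1*288 = -288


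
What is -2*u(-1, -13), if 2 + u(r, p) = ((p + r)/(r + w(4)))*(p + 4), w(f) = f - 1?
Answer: -122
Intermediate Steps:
w(f) = -1 + f
u(r, p) = -2 + (4 + p)*(p + r)/(3 + r) (u(r, p) = -2 + ((p + r)/(r + (-1 + 4)))*(p + 4) = -2 + ((p + r)/(r + 3))*(4 + p) = -2 + ((p + r)/(3 + r))*(4 + p) = -2 + (4 + p)*(p + r)/(3 + r))
-2*u(-1, -13) = -2*(-6 + (-13)**2 + 2*(-1) + 4*(-13) - 13*(-1))/(3 - 1) = -2*(-6 + 169 - 2 - 52 + 13)/2 = -122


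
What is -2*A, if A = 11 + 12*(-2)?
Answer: 26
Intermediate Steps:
A = -13 (A = 11 - 24 = -13)
-2*A = -2*(-13) = 26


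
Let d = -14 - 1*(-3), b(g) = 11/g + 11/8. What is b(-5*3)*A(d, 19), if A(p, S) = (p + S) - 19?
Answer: -847/120 ≈ -7.0583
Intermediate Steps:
b(g) = 11/8 + 11/g (b(g) = 11/g + 11*(1/8) = 11/g + 11/8 = 11/8 + 11/g)
d = -11 (d = -14 + 3 = -11)
A(p, S) = -19 + S + p (A(p, S) = (S + p) - 19 = -19 + S + p)
b(-5*3)*A(d, 19) = (11/8 + 11/((-5*3)))*(-19 + 19 - 11) = (11/8 + 11/(-15))*(-11) = (11/8 + 11*(-1/15))*(-11) = (11/8 - 11/15)*(-11) = (77/120)*(-11) = -847/120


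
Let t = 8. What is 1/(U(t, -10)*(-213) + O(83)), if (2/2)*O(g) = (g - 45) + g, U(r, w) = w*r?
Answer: 1/17161 ≈ 5.8272e-5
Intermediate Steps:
U(r, w) = r*w
O(g) = -45 + 2*g (O(g) = (g - 45) + g = (-45 + g) + g = -45 + 2*g)
1/(U(t, -10)*(-213) + O(83)) = 1/((8*(-10))*(-213) + (-45 + 2*83)) = 1/(-80*(-213) + (-45 + 166)) = 1/(17040 + 121) = 1/17161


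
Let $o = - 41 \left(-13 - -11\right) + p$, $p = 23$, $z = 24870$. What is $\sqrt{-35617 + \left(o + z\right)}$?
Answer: $i \sqrt{10642} \approx 103.16 i$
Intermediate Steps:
$o = 105$ ($o = - 41 \left(-13 - -11\right) + 23 = - 41 \left(-13 + 11\right) + 23 = \left(-41\right) \left(-2\right) + 23 = 82 + 23 = 105$)
$\sqrt{-35617 + \left(o + z\right)} = \sqrt{-35617 + \left(105 + 24870\right)} = \sqrt{-35617 + 24975} = \sqrt{-10642} = i \sqrt{10642}$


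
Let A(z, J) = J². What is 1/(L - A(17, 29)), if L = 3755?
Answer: 1/2914 ≈ 0.00034317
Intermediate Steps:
1/(L - A(17, 29)) = 1/(3755 - 1*29²) = 1/(3755 - 1*841) = 1/(3755 - 841) = 1/2914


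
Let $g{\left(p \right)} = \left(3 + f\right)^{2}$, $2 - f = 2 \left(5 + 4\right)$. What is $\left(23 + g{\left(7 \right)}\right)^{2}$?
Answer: $36864$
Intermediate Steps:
$f = -16$ ($f = 2 - 2 \left(5 + 4\right) = 2 - 2 \cdot 9 = 2 - 18 = -16$)
$g{\left(p \right)} = 169$ ($g{\left(p \right)} = \left(3 - 16\right)^{2} = \left(-13\right)^{2} = 169$)
$\left(23 + g{\left(7 \right)}\right)^{2} = \left(23 + 169\right)^{2} = 192^{2} = 36864$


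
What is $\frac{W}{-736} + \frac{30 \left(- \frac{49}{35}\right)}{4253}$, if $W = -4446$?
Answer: $\frac{9438963}{1565104} \approx 6.0309$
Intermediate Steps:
$\frac{W}{-736} + \frac{30 \left(- \frac{49}{35}\right)}{4253} = - \frac{4446}{-736} + \frac{30 \left(- \frac{49}{35}\right)}{4253} = \left(-4446\right) \left(- \frac{1}{736}\right) + 30 \left(\left(-49\right) \frac{1}{35}\right) \frac{1}{4253} = \frac{2223}{368} + 30 \left(- \frac{7}{5}\right) \frac{1}{4253} = \frac{2223}{368} - \frac{42}{4253} = \frac{9438963}{1565104}$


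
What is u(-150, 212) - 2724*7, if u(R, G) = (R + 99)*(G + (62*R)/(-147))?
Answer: -1622220/49 ≈ -33107.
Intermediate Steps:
u(R, G) = (99 + R)*(G - 62*R/147) (u(R, G) = (99 + R)*(G + (62*R)*(-1/147)) = (99 + R)*(G - 62*R/147))
u(-150, 212) - 2724*7 = (99*212 - 2046/49*(-150) - 62/147*(-150)² + 212*(-150)) - 2724*7 = (20988 + 306900/49 - 62/147*22500 - 31800) - 1*19068 = (20988 + 306900/49 - 465000/49 - 31800) - 19068 = -687888/49 - 19068 = -1622220/49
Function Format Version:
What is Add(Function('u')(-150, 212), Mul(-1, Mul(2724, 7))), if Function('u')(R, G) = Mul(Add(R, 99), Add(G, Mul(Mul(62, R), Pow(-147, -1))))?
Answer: Rational(-1622220, 49) ≈ -33107.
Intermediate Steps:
Function('u')(R, G) = Mul(Add(99, R), Add(G, Mul(Rational(-62, 147), R))) (Function('u')(R, G) = Mul(Add(99, R), Add(G, Mul(Mul(62, R), Rational(-1, 147)))) = Mul(Add(99, R), Add(G, Mul(Rational(-62, 147), R))))
Add(Function('u')(-150, 212), Mul(-1, Mul(2724, 7))) = Add(Add(Mul(99, 212), Mul(Rational(-2046, 49), -150), Mul(Rational(-62, 147), Pow(-150, 2)), Mul(212, -150)), Mul(-1, Mul(2724, 7))) = Add(Add(20988, Rational(306900, 49), Mul(Rational(-62, 147), 22500), -31800), Mul(-1, 19068)) = Add(Add(20988, Rational(306900, 49), Rational(-465000, 49), -31800), -19068) = Add(Rational(-687888, 49), -19068) = Rational(-1622220, 49)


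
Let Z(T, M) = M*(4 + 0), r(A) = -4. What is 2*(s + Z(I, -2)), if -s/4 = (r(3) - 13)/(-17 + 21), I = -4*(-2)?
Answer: 18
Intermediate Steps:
I = 8
Z(T, M) = 4*M (Z(T, M) = M*4 = 4*M)
s = 17 (s = -4*(-4 - 13)/(-17 + 21) = -(-68)/4 = -4*(-17/4) = 17)
2*(s + Z(I, -2)) = 2*(17 + 4*(-2)) = 2*(17 - 8) = 2*9 = 18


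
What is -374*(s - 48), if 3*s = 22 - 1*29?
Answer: 56474/3 ≈ 18825.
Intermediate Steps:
s = -7/3 (s = (22 - 1*29)/3 = (22 - 29)/3 = (1/3)*(-7) = -7/3 ≈ -2.3333)
-374*(s - 48) = -374*(-7/3 - 48) = -374*(-151/3) = 56474/3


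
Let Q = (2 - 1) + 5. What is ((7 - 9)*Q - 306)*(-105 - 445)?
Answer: 174900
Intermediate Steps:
Q = 6 (Q = 1 + 5 = 6)
((7 - 9)*Q - 306)*(-105 - 445) = ((7 - 9)*6 - 306)*(-105 - 445) = (-2*6 - 306)*(-550) = (-12 - 306)*(-550) = -318*(-550) = 174900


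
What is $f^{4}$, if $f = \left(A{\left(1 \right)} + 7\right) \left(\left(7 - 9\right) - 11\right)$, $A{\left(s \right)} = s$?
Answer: $116985856$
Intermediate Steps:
$f = -104$ ($f = \left(1 + 7\right) \left(\left(7 - 9\right) - 11\right) = 8 \left(-2 - 11\right) = 8 \left(-13\right) = -104$)
$f^{4} = \left(-104\right)^{4} = 116985856$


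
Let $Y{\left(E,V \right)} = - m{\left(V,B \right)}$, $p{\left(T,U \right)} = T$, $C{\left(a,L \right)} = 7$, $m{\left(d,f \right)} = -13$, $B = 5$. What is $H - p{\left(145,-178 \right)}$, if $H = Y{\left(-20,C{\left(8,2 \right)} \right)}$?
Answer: $-132$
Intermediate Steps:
$Y{\left(E,V \right)} = 13$ ($Y{\left(E,V \right)} = \left(-1\right) \left(-13\right) = 13$)
$H = 13$
$H - p{\left(145,-178 \right)} = 13 - 145 = -132$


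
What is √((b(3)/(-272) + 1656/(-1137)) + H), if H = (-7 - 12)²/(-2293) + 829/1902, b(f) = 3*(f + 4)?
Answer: I*√3964562357898304353021/56199531396 ≈ 1.1204*I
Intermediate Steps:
b(f) = 12 + 3*f (b(f) = 3*(4 + f) = 12 + 3*f)
H = 1214275/4361286 (H = (-19)²*(-1/2293) + 829*(1/1902) = 361*(-1/2293) + 829/1902 = -361/2293 + 829/1902 = 1214275/4361286 ≈ 0.27842)
√((b(3)/(-272) + 1656/(-1137)) + H) = √(((12 + 3*3)/(-272) + 1656/(-1137)) + 1214275/4361286) = √(((12 + 9)*(-1/272) + 1656*(-1/1137)) + 1214275/4361286) = √((21*(-1/272) - 552/379) + 1214275/4361286) = √((-21/272 - 552/379) + 1214275/4361286) = √(-158103/103088 + 1214275/4361286) = √(-282177609629/224798125584) = I*√3964562357898304353021/56199531396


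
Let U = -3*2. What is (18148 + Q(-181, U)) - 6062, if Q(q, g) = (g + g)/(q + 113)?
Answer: 205465/17 ≈ 12086.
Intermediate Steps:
U = -6
Q(q, g) = 2*g/(113 + q) (Q(q, g) = (2*g)/(113 + q) = 2*g/(113 + q))
(18148 + Q(-181, U)) - 6062 = (18148 + 2*(-6)/(113 - 181)) - 6062 = (18148 + 2*(-6)/(-68)) - 6062 = (18148 + 2*(-6)*(-1/68)) - 6062 = (18148 + 3/17) - 6062 = 308519/17 - 6062 = 205465/17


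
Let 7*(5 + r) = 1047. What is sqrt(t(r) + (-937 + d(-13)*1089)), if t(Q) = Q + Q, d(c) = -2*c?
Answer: sqrt(1355641)/7 ≈ 166.33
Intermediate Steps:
r = 1012/7 (r = -5 + (1/7)*1047 = -5 + 1047/7 = 1012/7 ≈ 144.57)
t(Q) = 2*Q
sqrt(t(r) + (-937 + d(-13)*1089)) = sqrt(2*(1012/7) + (-937 - 2*(-13)*1089)) = sqrt(2024/7 + (-937 + 26*1089)) = sqrt(2024/7 + (-937 + 28314)) = sqrt(2024/7 + 27377) = sqrt(193663/7) = sqrt(1355641)/7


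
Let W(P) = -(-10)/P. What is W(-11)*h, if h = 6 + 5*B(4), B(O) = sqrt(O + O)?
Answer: -60/11 - 100*sqrt(2)/11 ≈ -18.311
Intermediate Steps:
B(O) = sqrt(2)*sqrt(O) (B(O) = sqrt(2*O) = sqrt(2)*sqrt(O))
W(P) = 10/P
h = 6 + 10*sqrt(2) (h = 6 + 5*(sqrt(2)*sqrt(4)) = 6 + 5*(sqrt(2)*2) = 6 + 5*(2*sqrt(2)) = 6 + 10*sqrt(2) ≈ 20.142)
W(-11)*h = (10/(-11))*(6 + 10*sqrt(2)) = (10*(-1/11))*(6 + 10*sqrt(2)) = -10*(6 + 10*sqrt(2))/11 = -60/11 - 100*sqrt(2)/11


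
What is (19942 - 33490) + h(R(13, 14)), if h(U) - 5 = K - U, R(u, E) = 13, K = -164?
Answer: -13720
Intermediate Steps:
h(U) = -159 - U (h(U) = 5 + (-164 - U) = -159 - U)
(19942 - 33490) + h(R(13, 14)) = (19942 - 33490) + (-159 - 1*13) = -13548 + (-159 - 13) = -13548 - 172 = -13720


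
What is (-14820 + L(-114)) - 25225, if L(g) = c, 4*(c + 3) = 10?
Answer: -80091/2 ≈ -40046.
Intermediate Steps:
c = -½ (c = -3 + (¼)*10 = -3 + 5/2 = -½ ≈ -0.50000)
L(g) = -½
(-14820 + L(-114)) - 25225 = (-14820 - ½) - 25225 = -29641/2 - 25225 = -80091/2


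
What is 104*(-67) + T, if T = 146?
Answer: -6822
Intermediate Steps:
104*(-67) + T = 104*(-67) + 146 = -6968 + 146 = -6822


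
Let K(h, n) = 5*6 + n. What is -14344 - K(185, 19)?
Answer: -14393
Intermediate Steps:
K(h, n) = 30 + n
-14344 - K(185, 19) = -14344 - (30 + 19) = -14344 - 1*49 = -14344 - 49 = -14393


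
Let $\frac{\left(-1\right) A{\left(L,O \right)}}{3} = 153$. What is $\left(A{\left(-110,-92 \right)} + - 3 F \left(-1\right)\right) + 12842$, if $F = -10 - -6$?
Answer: $12371$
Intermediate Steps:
$A{\left(L,O \right)} = -459$ ($A{\left(L,O \right)} = \left(-3\right) 153 = -459$)
$F = -4$ ($F = -10 + 6 = -4$)
$\left(A{\left(-110,-92 \right)} + - 3 F \left(-1\right)\right) + 12842 = \left(-459 + \left(-3\right) \left(-4\right) \left(-1\right)\right) + 12842 = \left(-459 + 12 \left(-1\right)\right) + 12842 = \left(-459 - 12\right) + 12842 = -471 + 12842 = 12371$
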